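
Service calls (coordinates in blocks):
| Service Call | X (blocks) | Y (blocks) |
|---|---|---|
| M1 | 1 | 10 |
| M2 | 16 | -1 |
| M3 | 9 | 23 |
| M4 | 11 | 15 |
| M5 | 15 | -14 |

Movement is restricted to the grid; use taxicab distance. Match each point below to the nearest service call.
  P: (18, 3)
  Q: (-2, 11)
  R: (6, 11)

P→M2; Q→M1; R→M1

P at (18, 3):
  M1: |-17| + |7| = 17 + 7 = 24 blocks
  M2: |-2| + |-4| = 2 + 4 = 6 blocks
  M3: |-9| + |20| = 9 + 20 = 29 blocks
  M4: |-7| + |12| = 7 + 12 = 19 blocks
  M5: |-3| + |-17| = 3 + 17 = 20 blocks
  → nearest: M2 (6 blocks)
Q at (-2, 11):
  M1: |3| + |-1| = 3 + 1 = 4 blocks
  M2: |18| + |-12| = 18 + 12 = 30 blocks
  M3: |11| + |12| = 11 + 12 = 23 blocks
  M4: |13| + |4| = 13 + 4 = 17 blocks
  M5: |17| + |-25| = 17 + 25 = 42 blocks
  → nearest: M1 (4 blocks)
R at (6, 11):
  M1: |-5| + |-1| = 5 + 1 = 6 blocks
  M2: |10| + |-12| = 10 + 12 = 22 blocks
  M3: |3| + |12| = 3 + 12 = 15 blocks
  M4: |5| + |4| = 5 + 4 = 9 blocks
  M5: |9| + |-25| = 9 + 25 = 34 blocks
  → nearest: M1 (6 blocks)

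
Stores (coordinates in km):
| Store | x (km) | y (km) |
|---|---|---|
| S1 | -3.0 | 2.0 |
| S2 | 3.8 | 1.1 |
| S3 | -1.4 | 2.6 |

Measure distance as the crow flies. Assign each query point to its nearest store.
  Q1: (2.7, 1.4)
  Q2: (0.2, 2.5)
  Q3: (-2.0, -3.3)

Q1→S2; Q2→S3; Q3→S1

Q1 at (2.7, 1.4):
  S1: 5.7 km
  S2: 1.1 km
  S3: 4.3 km
  → nearest: S2 (1.1 km)
Q2 at (0.2, 2.5):
  S1: 3.2 km
  S2: 3.9 km
  S3: 1.6 km
  → nearest: S3 (1.6 km)
Q3 at (-2.0, -3.3):
  S1: 5.4 km
  S2: 7.3 km
  S3: 5.9 km
  → nearest: S1 (5.4 km)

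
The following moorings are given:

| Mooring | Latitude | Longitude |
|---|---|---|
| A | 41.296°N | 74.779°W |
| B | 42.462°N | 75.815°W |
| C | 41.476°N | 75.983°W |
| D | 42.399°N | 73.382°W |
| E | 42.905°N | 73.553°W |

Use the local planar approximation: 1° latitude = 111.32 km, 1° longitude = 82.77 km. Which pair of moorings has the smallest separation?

Pairwise distances:
A–B: 155.566 km
A–C: 101.650 km
A–D: 168.661 km
A–E: 205.862 km
B–C: 110.639 km
B–D: 201.501 km
B–E: 193.612 km
C–D: 238.547 km
C–E: 256.435 km
D–E: 58.079 km
Closest pair: D–E at 58.079 km.

D and E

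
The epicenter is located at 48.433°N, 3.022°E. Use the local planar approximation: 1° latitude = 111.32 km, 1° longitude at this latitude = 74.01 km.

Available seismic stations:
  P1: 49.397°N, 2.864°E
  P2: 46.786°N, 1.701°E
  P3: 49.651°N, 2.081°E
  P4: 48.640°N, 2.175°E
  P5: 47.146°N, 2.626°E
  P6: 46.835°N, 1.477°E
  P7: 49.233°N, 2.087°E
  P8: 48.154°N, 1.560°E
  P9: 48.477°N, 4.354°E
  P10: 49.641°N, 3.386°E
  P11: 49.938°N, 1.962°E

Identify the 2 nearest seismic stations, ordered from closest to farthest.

Distances from 48.433°N, 3.022°E:
P1: 107.948 km
P2: 207.782 km
P3: 152.428 km
P4: 66.788 km
P5: 146.236 km
P6: 211.470 km
P7: 112.781 km
P8: 112.572 km
P9: 98.703 km
P10: 137.146 km
P11: 184.995 km
Sorted: P4 (66.788 km) < P9 (98.703 km) < P1 (107.948 km) < P8 (112.572 km) < …

P4, P9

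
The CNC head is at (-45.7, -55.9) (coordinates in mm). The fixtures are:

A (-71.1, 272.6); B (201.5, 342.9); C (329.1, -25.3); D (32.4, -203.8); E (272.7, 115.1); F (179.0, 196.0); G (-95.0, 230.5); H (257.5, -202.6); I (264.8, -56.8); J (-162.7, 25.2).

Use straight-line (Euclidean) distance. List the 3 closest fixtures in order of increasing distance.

J, D, G

Distances from (-45.7, -55.9):
A: 329.5 mm
B: 469.2 mm
C: 376.0 mm
D: 167.3 mm
E: 361.4 mm
F: 337.6 mm
G: 290.6 mm
H: 336.8 mm
I: 310.5 mm
J: 142.4 mm
Sorted: J (142.4 mm) < D (167.3 mm) < G (290.6 mm) < I (310.5 mm) < A (329.5 mm) < …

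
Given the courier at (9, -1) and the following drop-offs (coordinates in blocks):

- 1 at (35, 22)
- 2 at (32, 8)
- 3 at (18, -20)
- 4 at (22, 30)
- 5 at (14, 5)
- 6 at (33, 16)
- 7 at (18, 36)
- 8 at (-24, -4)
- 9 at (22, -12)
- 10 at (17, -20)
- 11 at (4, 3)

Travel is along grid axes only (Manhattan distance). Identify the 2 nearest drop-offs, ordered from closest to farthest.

Distances from (9, -1):
1: |26| + |23| = 26 + 23 = 49 blocks
2: |23| + |9| = 23 + 9 = 32 blocks
3: |9| + |-19| = 9 + 19 = 28 blocks
4: |13| + |31| = 13 + 31 = 44 blocks
5: |5| + |6| = 5 + 6 = 11 blocks
6: |24| + |17| = 24 + 17 = 41 blocks
7: |9| + |37| = 9 + 37 = 46 blocks
8: |-33| + |-3| = 33 + 3 = 36 blocks
9: |13| + |-11| = 13 + 11 = 24 blocks
10: |8| + |-19| = 8 + 19 = 27 blocks
11: |-5| + |4| = 5 + 4 = 9 blocks
Sorted: 11 (9 blocks) < 5 (11 blocks) < 9 (24 blocks) < 10 (27 blocks) < …

11, 5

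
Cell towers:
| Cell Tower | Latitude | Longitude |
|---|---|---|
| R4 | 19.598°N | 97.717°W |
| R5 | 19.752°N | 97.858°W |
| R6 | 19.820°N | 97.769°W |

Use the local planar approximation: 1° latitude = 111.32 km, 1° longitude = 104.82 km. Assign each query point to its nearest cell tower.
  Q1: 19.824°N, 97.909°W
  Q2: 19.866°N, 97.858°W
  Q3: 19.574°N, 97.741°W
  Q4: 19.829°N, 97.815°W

Q1→R5; Q2→R6; Q3→R4; Q4→R6

Q1 at 19.824°N, 97.909°W:
  R4: 32.218 km
  R5: 9.634 km
  R6: 14.682 km
  → nearest: R5 (9.634 km)
Q2 at 19.866°N, 97.858°W:
  R4: 33.294 km
  R5: 12.690 km
  R6: 10.642 km
  → nearest: R6 (10.642 km)
Q3 at 19.574°N, 97.741°W:
  R4: 3.670 km
  R5: 23.303 km
  R6: 27.542 km
  → nearest: R4 (3.670 km)
Q4 at 19.829°N, 97.815°W:
  R4: 27.691 km
  R5: 9.684 km
  R6: 4.925 km
  → nearest: R6 (4.925 km)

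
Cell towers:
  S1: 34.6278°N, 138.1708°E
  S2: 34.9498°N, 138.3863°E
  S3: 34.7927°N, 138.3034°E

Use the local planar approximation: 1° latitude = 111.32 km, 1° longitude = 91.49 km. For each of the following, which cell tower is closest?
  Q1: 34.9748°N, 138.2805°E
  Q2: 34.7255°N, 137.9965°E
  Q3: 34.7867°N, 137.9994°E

Q1 at 34.9748°N, 138.2805°E:
  S1: √((-0.3470·111.32)² + (-0.1097·91.49)²) = √(1492.125474 + 100.730389) = 39.9106 km
  S2: √((-0.0250·111.32)² + (0.1058·91.49)²) = √(7.745089 + 93.695469) = 10.0718 km
  S3: √((-0.1821·111.32)² + (0.0229·91.49)²) = √(410.928523 + 4.389532) = 20.3794 km
  → nearest: S2 (10.0718 km)
Q2 at 34.7255°N, 137.9965°E:
  S1: √((-0.0977·111.32)² + (0.1743·91.49)²) = √(118.286593 + 254.297464) = 19.3024 km
  S2: √((0.2243·111.32)² + (0.3898·91.49)²) = √(623.454756 + 1271.835446) = 43.5349 km
  S3: √((0.0672·111.32)² + (0.3069·91.49)²) = √(55.960932 + 788.389864) = 29.0577 km
  → nearest: S1 (19.3024 km)
Q3 at 34.7867°N, 137.9994°E:
  S1: √((-0.1589·111.32)² + (0.1714·91.49)²) = √(312.891806 + 245.905867) = 23.6389 km
  S2: √((0.1631·111.32)² + (0.3869·91.49)²) = √(329.650939 + 1252.981661) = 39.7823 km
  S3: √((0.0060·111.32)² + (0.3040·91.49)²) = √(0.446117 + 773.560744) = 27.8210 km
  → nearest: S1 (23.6389 km)

Q1→S2; Q2→S1; Q3→S1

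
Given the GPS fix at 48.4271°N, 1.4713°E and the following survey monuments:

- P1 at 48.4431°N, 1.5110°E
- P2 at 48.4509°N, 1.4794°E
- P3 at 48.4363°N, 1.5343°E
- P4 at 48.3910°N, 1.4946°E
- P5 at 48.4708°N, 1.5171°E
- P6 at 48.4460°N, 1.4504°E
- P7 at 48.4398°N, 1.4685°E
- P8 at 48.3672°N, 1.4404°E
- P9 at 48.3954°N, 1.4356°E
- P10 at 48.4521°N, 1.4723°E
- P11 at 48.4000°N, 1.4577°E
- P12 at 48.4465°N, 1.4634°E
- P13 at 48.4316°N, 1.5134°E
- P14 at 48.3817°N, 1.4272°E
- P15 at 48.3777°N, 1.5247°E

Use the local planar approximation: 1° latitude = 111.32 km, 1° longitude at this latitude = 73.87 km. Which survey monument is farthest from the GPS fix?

Distances from 48.4271°N, 1.4713°E:
P1: √((0.0160·111.32)² + (0.0397·73.87)²) = √(3.172388 + 8.600372) = 3.4311 km
P2: √((0.0238·111.32)² + (0.0081·73.87)²) = √(7.019405 + 0.358019) = 2.7161 km
P3: √((0.0092·111.32)² + (0.0630·73.87)²) = √(1.048871 + 21.657948) = 4.7652 km
P4: √((-0.0361·111.32)² + (0.0233·73.87)²) = √(16.149564 + 2.962430) = 4.3717 km
P5: √((0.0437·111.32)² + (0.0458·73.87)²) = √(23.665150 + 11.446353) = 5.9255 km
P6: √((0.0189·111.32)² + (-0.0209·73.87)²) = √(4.426597 + 2.383575) = 2.6096 km
P7: √((0.0127·111.32)² + (-0.0028·73.87)²) = √(1.998729 + 0.042781) = 1.4288 km
P8: √((-0.0599·111.32)² + (-0.0309·73.87)²) = √(44.463131 + 5.210185) = 7.0479 km
P9: √((-0.0317·111.32)² + (-0.0357·73.87)²) = √(12.452740 + 6.954608) = 4.4054 km
P10: √((0.0250·111.32)² + (0.0010·73.87)²) = √(7.745089 + 0.005457) = 2.7840 km
P11: √((-0.0271·111.32)² + (-0.0136·73.87)²) = √(9.100913 + 1.009285) = 3.1797 km
P12: √((0.0194·111.32)² + (-0.0079·73.87)²) = √(4.663907 + 0.340557) = 2.2371 km
P13: √((0.0045·111.32)² + (0.0421·73.87)²) = √(0.250941 + 9.671646) = 3.1500 km
P14: √((-0.0454·111.32)² + (-0.0441·73.87)²) = √(25.542188 + 10.612394) = 6.0129 km
P15: √((-0.0494·111.32)² + (0.0534·73.87)²) = √(30.241289 + 15.560327) = 6.7677 km
Maximum: P8 at 7.0479 km.

P8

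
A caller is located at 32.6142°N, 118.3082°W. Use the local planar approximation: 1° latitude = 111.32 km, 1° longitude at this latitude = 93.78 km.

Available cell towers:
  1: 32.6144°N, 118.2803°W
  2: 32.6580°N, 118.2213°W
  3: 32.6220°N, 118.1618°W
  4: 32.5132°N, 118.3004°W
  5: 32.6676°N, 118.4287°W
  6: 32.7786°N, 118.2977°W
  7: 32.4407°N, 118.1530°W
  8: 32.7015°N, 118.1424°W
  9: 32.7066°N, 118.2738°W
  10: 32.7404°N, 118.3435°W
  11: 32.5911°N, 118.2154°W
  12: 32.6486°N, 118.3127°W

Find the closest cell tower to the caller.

1

Distances from 32.6142°N, 118.3082°W:
1: 2.6166 km
2: 9.4967 km
3: 13.7568 km
4: 11.2671 km
5: 12.7686 km
6: 18.3275 km
7: 24.1841 km
8: 18.3359 km
9: 10.7800 km
10: 14.4334 km
11: 9.0747 km
12: 3.8526 km
Minimum: 1 at 2.6166 km.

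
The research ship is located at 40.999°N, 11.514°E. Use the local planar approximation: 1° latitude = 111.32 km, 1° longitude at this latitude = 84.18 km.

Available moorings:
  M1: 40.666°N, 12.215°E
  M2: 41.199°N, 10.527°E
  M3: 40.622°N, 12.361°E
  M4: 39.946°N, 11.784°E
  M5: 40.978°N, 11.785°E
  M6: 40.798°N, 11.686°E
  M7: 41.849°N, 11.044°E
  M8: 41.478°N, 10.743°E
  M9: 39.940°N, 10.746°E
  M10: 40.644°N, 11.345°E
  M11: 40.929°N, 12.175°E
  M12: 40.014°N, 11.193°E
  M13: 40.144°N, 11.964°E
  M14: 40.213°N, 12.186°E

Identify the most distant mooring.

M9

Distances from 40.999°N, 11.514°E:
M1: √((-0.333·111.32)² + (0.701·84.18)²) = √(1374.15228 + 3482.20134) = 69.688 km
M2: √((0.200·111.32)² + (-0.987·84.18)²) = √(495.68570 + 6903.22690) = 86.017 km
M3: √((-0.377·111.32)² + (0.847·84.18)²) = √(1761.28281 + 5083.75560) = 82.735 km
M4: √((-1.053·111.32)² + (0.270·84.18)²) = √(13740.51902 + 516.58926) = 119.403 km
M5: √((-0.021·111.32)² + (0.271·84.18)²) = √(5.46493 + 520.42293) = 22.932 km
M6: √((-0.201·111.32)² + (0.172·84.18)²) = √(500.65495 + 209.64028) = 26.651 km
M7: √((0.850·111.32)² + (-0.470·84.18)²) = √(8953.32288 + 1565.35757) = 102.561 km
M8: √((0.479·111.32)² + (-0.771·84.18)²) = √(2843.26554 + 4212.37085) = 83.998 km
M9: √((-1.059·111.32)² + (-0.768·84.18)²) = √(13897.55225 + 4179.65353) = 134.451 km
M10: √((-0.355·111.32)² + (-0.169·84.18)²) = √(1561.71975 + 202.39103) = 42.001 km
M11: √((-0.070·111.32)² + (0.661·84.18)²) = √(60.72150 + 3096.14122) = 56.186 km
M12: √((-0.985·111.32)² + (-0.321·84.18)²) = √(12023.16636 + 730.17659) = 112.931 km
M13: √((-0.855·111.32)² + (0.450·84.18)²) = √(9058.96590 + 1434.97016) = 102.440 km
M14: √((-0.786·111.32)² + (0.672·84.18)²) = √(7655.81601 + 3200.04724) = 104.191 km
Maximum: M9 at 134.451 km.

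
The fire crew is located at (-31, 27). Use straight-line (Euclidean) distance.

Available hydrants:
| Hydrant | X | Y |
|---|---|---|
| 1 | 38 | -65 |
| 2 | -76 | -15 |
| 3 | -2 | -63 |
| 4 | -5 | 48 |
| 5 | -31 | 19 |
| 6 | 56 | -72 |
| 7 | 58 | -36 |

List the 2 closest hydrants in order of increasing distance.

5, 4

Distances from (-31, 27):
1: √((69)² + (-92)²) = √(4761.000 + 8464.000) = 115.0
2: √((-45)² + (-42)²) = √(2025.000 + 1764.000) = 61.6
3: √((29)² + (-90)²) = √(841.000 + 8100.000) = 94.6
4: √((26)² + (21)²) = √(676.000 + 441.000) = 33.4
5: √((0)² + (-8)²) = √(0.000 + 64.000) = 8.0
6: √((87)² + (-99)²) = √(7569.000 + 9801.000) = 131.8
7: √((89)² + (-63)²) = √(7921.000 + 3969.000) = 109.0
Sorted: 5 (8.0) < 4 (33.4) < 2 (61.6) < 3 (94.6) < …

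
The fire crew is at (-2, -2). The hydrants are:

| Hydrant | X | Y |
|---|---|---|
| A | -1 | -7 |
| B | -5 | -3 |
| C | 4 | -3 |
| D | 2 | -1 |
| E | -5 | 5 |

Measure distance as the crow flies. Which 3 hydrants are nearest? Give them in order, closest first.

Distances from (-2, -2):
A: √((1)² + (-5)²) = √(1.000 + 25.000) = 5.1
B: √((-3)² + (-1)²) = √(9.000 + 1.000) = 3.2
C: √((6)² + (-1)²) = √(36.000 + 1.000) = 6.1
D: √((4)² + (1)²) = √(16.000 + 1.000) = 4.1
E: √((-3)² + (7)²) = √(9.000 + 49.000) = 7.6
Sorted: B (3.2) < D (4.1) < A (5.1) < C (6.1) < E (7.6)

B, D, A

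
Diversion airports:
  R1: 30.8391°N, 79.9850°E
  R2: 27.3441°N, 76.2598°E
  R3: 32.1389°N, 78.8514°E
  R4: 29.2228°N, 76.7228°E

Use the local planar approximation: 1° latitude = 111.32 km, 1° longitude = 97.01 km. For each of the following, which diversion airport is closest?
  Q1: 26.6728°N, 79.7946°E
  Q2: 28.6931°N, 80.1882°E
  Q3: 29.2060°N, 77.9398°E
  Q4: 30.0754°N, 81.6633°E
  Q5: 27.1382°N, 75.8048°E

Q1 at 26.6728°N, 79.7946°E:
  R1: 464.1602 km
  R2: 350.9592 km
  R3: 615.3273 km
  R4: 411.5594 km
  → nearest: R2 (350.9592 km)
Q2 at 28.6931°N, 80.1882°E:
  R1: 239.7046 km
  R2: 409.6144 km
  R3: 404.9151 km
  R4: 341.3107 km
  → nearest: R1 (239.7046 km)
Q3 at 29.2060°N, 77.9398°E:
  R1: 269.0995 km
  R2: 263.6682 km
  R3: 338.2553 km
  R4: 118.0760 km
  → nearest: R4 (118.0760 km)
Q4 at 30.0754°N, 81.6633°E:
  R1: 183.6716 km
  R2: 605.9903 km
  R3: 356.6180 km
  R4: 488.5852 km
  → nearest: R1 (183.6716 km)
Q5 at 27.1382°N, 75.8048°E:
  R1: 578.0817 km
  R2: 49.7359 km
  R3: 630.2702 km
  R4: 248.5590 km
  → nearest: R2 (49.7359 km)

Q1→R2; Q2→R1; Q3→R4; Q4→R1; Q5→R2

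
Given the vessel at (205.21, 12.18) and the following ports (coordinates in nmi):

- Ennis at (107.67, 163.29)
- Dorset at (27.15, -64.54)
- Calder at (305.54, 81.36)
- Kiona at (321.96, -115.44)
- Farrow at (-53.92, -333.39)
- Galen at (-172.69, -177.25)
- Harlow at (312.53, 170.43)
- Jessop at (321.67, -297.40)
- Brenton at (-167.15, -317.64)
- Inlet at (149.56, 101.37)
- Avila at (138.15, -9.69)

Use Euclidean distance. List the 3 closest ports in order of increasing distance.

Avila, Inlet, Calder

Distances from (205.21, 12.18):
Ennis: √((-97.54)² + (151.11)²) = √(9514.0516 + 22834.2321) = 179.86 nmi
Dorset: √((-178.06)² + (-76.72)²) = √(31705.3636 + 5885.9584) = 193.88 nmi
Calder: √((100.33)² + (69.18)²) = √(10066.1089 + 4785.8724) = 121.87 nmi
Kiona: √((116.75)² + (-127.62)²) = √(13630.5625 + 16286.8644) = 172.97 nmi
Farrow: √((-259.13)² + (-345.57)²) = √(67148.3569 + 119418.6249) = 431.93 nmi
Galen: √((-377.90)² + (-189.43)²) = √(142808.4100 + 35883.7249) = 422.72 nmi
Harlow: √((107.32)² + (158.25)²) = √(11517.5824 + 25043.0625) = 191.21 nmi
Jessop: √((116.46)² + (-309.58)²) = √(13562.9316 + 95839.7764) = 330.76 nmi
Brenton: √((-372.36)² + (-329.82)²) = √(138651.9696 + 108781.2324) = 497.43 nmi
Inlet: √((-55.65)² + (89.19)²) = √(3096.9225 + 7954.8561) = 105.13 nmi
Avila: √((-67.06)² + (-21.87)²) = √(4497.0436 + 478.2969) = 70.54 nmi
Sorted: Avila (70.54 nmi) < Inlet (105.13 nmi) < Calder (121.87 nmi) < Kiona (172.97 nmi) < Ennis (179.86 nmi) < …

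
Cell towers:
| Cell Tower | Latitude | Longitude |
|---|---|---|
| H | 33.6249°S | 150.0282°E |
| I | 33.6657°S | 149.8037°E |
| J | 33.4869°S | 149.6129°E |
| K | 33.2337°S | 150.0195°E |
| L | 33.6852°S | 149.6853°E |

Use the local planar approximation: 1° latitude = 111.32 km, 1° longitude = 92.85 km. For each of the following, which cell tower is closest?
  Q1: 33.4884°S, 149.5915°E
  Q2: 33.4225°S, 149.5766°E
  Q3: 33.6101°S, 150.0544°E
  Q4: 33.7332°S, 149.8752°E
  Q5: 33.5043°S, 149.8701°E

Q1→J; Q2→J; Q3→H; Q4→I; Q5→I

Q1 at 33.4884°S, 149.5915°E:
  H: √((-0.1365·111.32)² + (0.4367·92.85)²) = √(230.893495 + 1644.107460) = 43.3013 km
  I: √((-0.1773·111.32)² + (0.2122·92.85)²) = √(389.550590 + 388.199146) = 27.8882 km
  J: √((0.0015·111.32)² + (0.0214·92.85)²) = √(0.027882 + 3.948129) = 1.9940 km
  K: √((0.2547·111.32)² + (0.4280·92.85)²) = √(803.904177 + 1579.251704) = 48.8176 km
  L: √((-0.1968·111.32)² + (0.0938·92.85)²) = √(479.950649 + 75.852429) = 23.5755 km
  → nearest: J (1.9940 km)
Q2 at 33.4225°S, 149.5766°E:
  H: √((-0.2024·111.32)² + (0.4516·92.85)²) = √(507.653531 + 1758.213793) = 47.6011 km
  I: √((-0.2432·111.32)² + (0.2271·92.85)²) = √(732.948629 + 444.629306) = 34.3159 km
  J: √((-0.0644·111.32)² + (0.0363·92.85)²) = √(51.394676 + 11.359967) = 7.9218 km
  K: √((0.1888·111.32)² + (0.4429·92.85)²) = √(441.723368 + 1691.122924) = 46.1827 km
  L: √((-0.2627·111.32)² + (0.1087·92.85)²) = √(855.197733 + 101.864511) = 30.9364 km
  → nearest: J (7.9218 km)
Q3 at 33.6101°S, 150.0544°E:
  H: √((-0.0148·111.32)² + (-0.0262·92.85)²) = √(2.714375 + 5.917883) = 2.9381 km
  I: √((-0.0556·111.32)² + (-0.2507·92.85)²) = √(38.308573 + 541.841773) = 24.0863 km
  J: √((0.1232·111.32)² + (-0.4415·92.85)²) = √(188.090911 + 1680.448595) = 43.2266 km
  K: √((0.3764·111.32)² + (-0.0349·92.85)²) = √(1755.681063 + 10.500613) = 42.0260 km
  L: √((-0.0751·111.32)² + (-0.3691·92.85)²) = √(69.891807 + 1174.496986) = 35.2759 km
  → nearest: H (2.9381 km)
Q4 at 33.7332°S, 149.8752°E:
  H: √((0.1083·111.32)² + (0.1530·92.85)²) = √(145.346075 + 201.811857) = 18.6322 km
  I: √((0.0675·111.32)² + (-0.0715·92.85)²) = √(56.461699 + 44.073334) = 10.0267 km
  J: √((0.2463·111.32)² + (-0.2623·92.85)²) = √(751.753085 + 593.144349) = 36.6728 km
  K: √((0.4995·111.32)² + (0.1443·92.85)²) = √(3091.842627 + 179.513237) = 57.1958 km
  L: √((0.0480·111.32)² + (-0.1899·92.85)²) = √(28.551496 + 310.895006) = 18.4241 km
  → nearest: I (10.0267 km)
Q5 at 33.5043°S, 149.8701°E:
  H: √((-0.1206·111.32)² + (0.1581·92.85)²) = √(180.235780 + 215.490216) = 19.8929 km
  I: √((-0.1614·111.32)² + (-0.0664·92.85)²) = √(322.814814 + 38.010184) = 18.9954 km
  J: √((0.0174·111.32)² + (-0.2572·92.85)²) = √(3.751845 + 570.303116) = 23.9594 km
  K: √((0.2706·111.32)² + (0.1494·92.85)²) = √(907.406696 + 192.426558) = 33.1637 km
  L: √((-0.1809·111.32)² + (-0.1848·92.85)²) = √(405.530506 + 294.420299) = 26.4566 km
  → nearest: I (18.9954 km)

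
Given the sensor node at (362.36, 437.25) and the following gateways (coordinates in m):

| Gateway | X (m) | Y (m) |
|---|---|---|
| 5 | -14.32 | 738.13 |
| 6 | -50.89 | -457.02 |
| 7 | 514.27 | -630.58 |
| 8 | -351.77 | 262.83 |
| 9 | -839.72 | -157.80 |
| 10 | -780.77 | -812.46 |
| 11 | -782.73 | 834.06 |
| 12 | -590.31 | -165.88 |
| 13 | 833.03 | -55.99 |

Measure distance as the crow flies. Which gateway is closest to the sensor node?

5

Distances from (362.36, 437.25):
5: 482.10 m
6: 985.14 m
7: 1078.58 m
8: 735.12 m
9: 1341.30 m
10: 1693.67 m
11: 1211.89 m
12: 1127.54 m
13: 681.77 m
Minimum: 5 at 482.10 m.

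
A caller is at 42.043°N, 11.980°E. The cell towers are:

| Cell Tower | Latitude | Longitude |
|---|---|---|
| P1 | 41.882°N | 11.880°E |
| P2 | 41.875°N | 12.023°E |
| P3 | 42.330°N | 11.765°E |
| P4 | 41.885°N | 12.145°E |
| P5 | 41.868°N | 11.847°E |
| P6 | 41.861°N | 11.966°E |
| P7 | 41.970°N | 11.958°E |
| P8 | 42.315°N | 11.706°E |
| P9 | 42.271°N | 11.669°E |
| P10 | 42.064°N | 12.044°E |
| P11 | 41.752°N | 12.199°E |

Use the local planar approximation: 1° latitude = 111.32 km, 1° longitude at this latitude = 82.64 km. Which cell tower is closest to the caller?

P10

Distances from 42.043°N, 11.980°E:
P1: 19.736 km
P2: 19.036 km
P3: 36.557 km
P4: 22.255 km
P5: 22.368 km
P6: 20.293 km
P7: 8.327 km
P8: 37.809 km
P9: 36.121 km
P10: 5.783 km
P11: 37.107 km
Minimum: P10 at 5.783 km.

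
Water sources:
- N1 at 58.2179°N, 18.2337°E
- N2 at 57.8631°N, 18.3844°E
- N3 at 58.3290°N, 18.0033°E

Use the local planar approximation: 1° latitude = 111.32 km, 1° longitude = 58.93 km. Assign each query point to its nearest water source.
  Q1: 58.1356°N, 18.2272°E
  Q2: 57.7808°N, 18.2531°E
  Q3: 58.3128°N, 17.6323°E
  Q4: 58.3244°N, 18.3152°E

Q1 at 58.1356°N, 18.2272°E:
  N1: √((0.0823·111.32)² + (0.0065·58.93)²) = √(83.935574 + 0.146723) = 9.1696 km
  N2: √((-0.2725·111.32)² + (0.1572·58.93)²) = √(920.194024 + 85.817916) = 31.7177 km
  N3: √((0.1934·111.32)² + (-0.2239·58.93)²) = √(463.510242 + 174.092904) = 25.2508 km
  → nearest: N1 (9.1696 km)
Q2 at 57.7808°N, 18.2531°E:
  N1: √((0.4371·111.32)² + (-0.0194·58.93)²) = √(2367.598239 + 1.307002) = 48.6714 km
  N2: √((0.0823·111.32)² + (0.1313·58.93)²) = √(83.935574 + 59.869046) = 11.9919 km
  N3: √((0.5482·111.32)² + (-0.2498·58.93)²) = √(3724.126785 + 216.699421) = 62.7760 km
  → nearest: N2 (11.9919 km)
Q3 at 58.3128°N, 17.6323°E:
  N1: √((-0.0949·111.32)² + (0.6014·58.93)²) = √(111.603758 + 1256.029182) = 36.9815 km
  N2: √((-0.4497·111.32)² + (0.7521·58.93)²) = √(2506.064073 + 1964.373467) = 66.8613 km
  N3: √((0.0162·111.32)² + (0.3710·58.93)²) = √(3.252194 + 477.992081) = 21.9373 km
  → nearest: N3 (21.9373 km)
Q4 at 58.3244°N, 18.3152°E:
  N1: √((-0.1065·111.32)² + (-0.0815·58.93)²) = √(140.554777 + 23.066840) = 12.7915 km
  N2: √((-0.4613·111.32)² + (0.0692·58.93)²) = √(2637.019277 + 16.629725) = 51.5136 km
  N3: √((0.0046·111.32)² + (-0.3119·58.93)²) = √(0.262218 + 337.834215) = 18.3874 km
  → nearest: N1 (12.7915 km)

Q1→N1; Q2→N2; Q3→N3; Q4→N1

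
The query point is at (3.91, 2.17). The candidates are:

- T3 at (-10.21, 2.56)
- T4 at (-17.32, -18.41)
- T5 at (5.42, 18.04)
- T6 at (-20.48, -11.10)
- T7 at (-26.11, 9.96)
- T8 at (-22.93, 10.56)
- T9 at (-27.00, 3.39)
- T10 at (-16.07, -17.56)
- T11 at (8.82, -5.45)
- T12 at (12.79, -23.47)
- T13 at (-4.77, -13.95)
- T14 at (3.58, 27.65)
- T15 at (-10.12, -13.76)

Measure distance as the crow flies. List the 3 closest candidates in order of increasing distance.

T11, T3, T5

Distances from (3.91, 2.17):
T3: 14.13
T4: 29.57
T5: 15.94
T6: 27.77
T7: 31.01
T8: 28.12
T9: 30.93
T10: 28.08
T11: 9.06
T12: 27.13
T13: 18.31
T14: 25.48
T15: 21.23
Sorted: T11 (9.06) < T3 (14.13) < T5 (15.94) < T13 (18.31) < T15 (21.23) < …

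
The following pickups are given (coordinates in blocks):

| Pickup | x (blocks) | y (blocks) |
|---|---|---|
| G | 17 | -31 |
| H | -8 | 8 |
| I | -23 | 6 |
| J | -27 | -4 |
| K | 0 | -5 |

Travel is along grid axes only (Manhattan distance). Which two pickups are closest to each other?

I and J

Pairwise distances:
G–H: 64 blocks
G–I: 77 blocks
G–J: 71 blocks
G–K: 43 blocks
H–I: 17 blocks
H–J: 31 blocks
H–K: 21 blocks
I–J: 14 blocks
I–K: 34 blocks
J–K: 28 blocks
Closest pair: I–J at 14 blocks.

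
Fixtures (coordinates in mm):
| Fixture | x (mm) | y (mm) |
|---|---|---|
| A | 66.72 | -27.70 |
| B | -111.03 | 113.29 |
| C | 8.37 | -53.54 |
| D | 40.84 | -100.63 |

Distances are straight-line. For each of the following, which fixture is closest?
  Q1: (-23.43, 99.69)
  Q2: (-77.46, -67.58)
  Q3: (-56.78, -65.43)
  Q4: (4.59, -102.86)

Q1→B; Q2→C; Q3→C; Q4→D

Q1 at (-23.43, 99.69):
  A: √((90.15)² + (-127.39)²) = √(8127.0225 + 16228.2121) = 156.06 mm
  B: √((-87.60)² + (13.60)²) = √(7673.7600 + 184.9600) = 88.65 mm
  C: √((31.80)² + (-153.23)²) = √(1011.2400 + 23479.4329) = 156.49 mm
  D: √((64.27)² + (-200.32)²) = √(4130.6329 + 40128.1024) = 210.38 mm
  → nearest: B (88.65 mm)
Q2 at (-77.46, -67.58):
  A: √((144.18)² + (39.88)²) = √(20787.8724 + 1590.4144) = 149.59 mm
  B: √((-33.57)² + (180.87)²) = √(1126.9449 + 32713.9569) = 183.96 mm
  C: √((85.83)² + (14.04)²) = √(7366.7889 + 197.1216) = 86.97 mm
  D: √((118.30)² + (-33.05)²) = √(13994.8900 + 1092.3025) = 122.83 mm
  → nearest: C (86.97 mm)
Q3 at (-56.78, -65.43):
  A: √((123.50)² + (37.73)²) = √(15252.2500 + 1423.5529) = 129.13 mm
  B: √((-54.25)² + (178.72)²) = √(2943.0625 + 31940.8384) = 186.77 mm
  C: √((65.15)² + (11.89)²) = √(4244.5225 + 141.3721) = 66.23 mm
  D: √((97.62)² + (-35.20)²) = √(9529.6644 + 1239.0400) = 103.77 mm
  → nearest: C (66.23 mm)
Q4 at (4.59, -102.86):
  A: √((62.13)² + (75.16)²) = √(3860.1369 + 5649.0256) = 97.51 mm
  B: √((-115.62)² + (216.15)²) = √(13367.9844 + 46720.8225) = 245.13 mm
  C: √((3.78)² + (49.32)²) = √(14.2884 + 2432.4624) = 49.46 mm
  D: √((36.25)² + (2.23)²) = √(1314.0625 + 4.9729) = 36.32 mm
  → nearest: D (36.32 mm)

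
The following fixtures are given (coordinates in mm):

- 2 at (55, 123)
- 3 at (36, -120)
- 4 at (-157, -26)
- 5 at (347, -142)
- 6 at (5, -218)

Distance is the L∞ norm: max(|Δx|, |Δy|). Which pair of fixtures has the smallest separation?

Pairwise distances:
3–6: 98 mm
4–6: 192 mm
3–4: 193 mm
2–4: 212 mm
2–3: 243 mm
2–5: 292 mm
3–5: 311 mm
2–6: 341 mm
5–6: 342 mm
4–5: 504 mm
Closest pair: 3–6 at 98 mm.

3 and 6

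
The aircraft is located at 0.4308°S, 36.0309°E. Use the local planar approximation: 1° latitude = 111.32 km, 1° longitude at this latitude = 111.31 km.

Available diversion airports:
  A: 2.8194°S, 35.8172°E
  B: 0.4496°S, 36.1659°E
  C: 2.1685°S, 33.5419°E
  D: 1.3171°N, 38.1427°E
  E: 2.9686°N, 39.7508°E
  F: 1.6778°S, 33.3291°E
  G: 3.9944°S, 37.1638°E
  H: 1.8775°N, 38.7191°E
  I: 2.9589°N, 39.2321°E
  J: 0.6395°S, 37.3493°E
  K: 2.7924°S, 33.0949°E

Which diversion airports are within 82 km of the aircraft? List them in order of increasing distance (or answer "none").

B

Distances from 0.4308°S, 36.0309°E:
A: 266.9608 km
B: 15.1719 km
C: 337.8999 km
D: 305.1478 km
E: 560.9367 km
F: 331.2293 km
G: 416.2605 km
H: 394.4149 km
I: 518.9937 km
J: 148.5787 km
K: 419.4224 km
Threshold 82 km: B (15.1719 km) is within range.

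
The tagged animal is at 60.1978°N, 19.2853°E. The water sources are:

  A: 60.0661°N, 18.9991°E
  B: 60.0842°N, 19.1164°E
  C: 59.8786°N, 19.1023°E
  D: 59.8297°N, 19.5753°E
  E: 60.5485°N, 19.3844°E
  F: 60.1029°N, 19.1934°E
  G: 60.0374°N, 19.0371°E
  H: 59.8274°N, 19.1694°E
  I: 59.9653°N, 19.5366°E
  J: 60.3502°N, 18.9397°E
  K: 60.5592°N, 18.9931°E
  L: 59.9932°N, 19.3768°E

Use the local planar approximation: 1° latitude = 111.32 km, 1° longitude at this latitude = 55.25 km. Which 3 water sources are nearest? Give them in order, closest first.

Distances from 60.1978°N, 19.2853°E:
A: √((-0.1317·111.32)² + (-0.2862·55.25)²) = √(214.940347 + 250.036738) = 21.5633 km
B: √((-0.1136·111.32)² + (-0.1689·55.25)²) = √(159.920102 + 87.081091) = 15.7163 km
C: √((-0.3192·111.32)² + (-0.1830·55.25)²) = √(1262.618536 + 102.227266) = 36.9438 km
D: √((-0.3681·111.32)² + (0.2900·55.25)²) = √(1679.105678 + 256.720506) = 43.9980 km
E: √((0.3507·111.32)² + (0.0991·55.25)²) = √(1524.115666 + 29.978636) = 39.4220 km
F: √((-0.0949·111.32)² + (-0.0919·55.25)²) = √(111.603758 + 25.780752) = 11.7211 km
G: √((-0.1604·111.32)² + (-0.2482·55.25)²) = √(318.827022 + 188.047740) = 22.5139 km
H: √((-0.3704·111.32)² + (-0.1159·55.25)²) = √(1700.154351 + 41.004492) = 41.7272 km
I: √((-0.2325·111.32)² + (0.2513·55.25)²) = √(669.872748 + 192.774481) = 29.3709 km
J: √((0.1524·111.32)² + (-0.3456·55.25)²) = √(287.816925 + 364.596111) = 25.5424 km
K: √((0.3614·111.32)² + (-0.2922·55.25)²) = √(1618.537223 + 260.630350) = 43.3494 km
L: √((-0.2046·111.32)² + (0.0915·55.25)²) = √(518.749456 + 25.556816) = 23.3304 km
Sorted: F (11.7211 km) < B (15.7163 km) < A (21.5633 km) < G (22.5139 km) < L (23.3304 km) < …

F, B, A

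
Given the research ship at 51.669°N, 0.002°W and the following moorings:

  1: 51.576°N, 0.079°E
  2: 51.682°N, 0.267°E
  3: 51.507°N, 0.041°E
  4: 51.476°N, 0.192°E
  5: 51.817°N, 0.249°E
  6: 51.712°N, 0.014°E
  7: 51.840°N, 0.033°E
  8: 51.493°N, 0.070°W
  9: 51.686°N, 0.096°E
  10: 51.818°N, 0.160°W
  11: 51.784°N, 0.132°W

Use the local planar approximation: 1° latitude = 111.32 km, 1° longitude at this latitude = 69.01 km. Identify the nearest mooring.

Distances from 51.669°N, 0.002°W:
1: √((-0.093·111.32)² + (0.081·69.01)²) = √(107.17964 + 31.24598) = 11.765 km
2: √((0.013·111.32)² + (0.269·69.01)²) = √(2.09427 + 344.61059) = 18.620 km
3: √((-0.162·111.32)² + (0.043·69.01)²) = √(325.21939 + 8.80564) = 18.276 km
4: √((-0.193·111.32)² + (0.194·69.01)²) = √(461.59491 + 179.23694) = 25.315 km
5: √((0.148·111.32)² + (0.251·69.01)²) = √(271.43749 + 300.03471) = 23.905 km
6: √((0.043·111.32)² + (0.016·69.01)²) = √(22.91307 + 1.21917) = 4.912 km
7: √((0.171·111.32)² + (0.035·69.01)²) = √(362.35864 + 5.83392) = 19.188 km
8: √((-0.176·111.32)² + (-0.068·69.01)²) = √(383.85900 + 22.02125) = 20.146 km
9: √((0.017·111.32)² + (0.098·69.01)²) = √(3.58133 + 45.73790) = 7.023 km
10: √((0.149·111.32)² + (-0.158·69.01)²) = √(275.11795 + 118.88806) = 19.850 km
11: √((0.115·111.32)² + (-0.130·69.01)²) = √(163.88608 + 80.48422) = 15.632 km
Minimum: 6 at 4.912 km.

6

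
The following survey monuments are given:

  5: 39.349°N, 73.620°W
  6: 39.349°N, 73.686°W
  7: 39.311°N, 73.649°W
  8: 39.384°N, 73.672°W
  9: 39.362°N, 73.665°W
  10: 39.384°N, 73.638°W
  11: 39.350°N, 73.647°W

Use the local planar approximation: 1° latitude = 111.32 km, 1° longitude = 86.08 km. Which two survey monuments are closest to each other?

9 and 11

Pairwise distances:
9–11: √((-0.012·111.32)² + (0.018·86.08)²) = √(1.78447 + 2.40076) = 2.046 km
6–9: √((0.013·111.32)² + (0.021·86.08)²) = √(2.09427 + 3.26771) = 2.316 km
5–11: √((0.001·111.32)² + (-0.027·86.08)²) = √(0.01239 + 5.40172) = 2.327 km
8–9: √((-0.022·111.32)² + (0.007·86.08)²) = √(5.99780 + 0.36308) = 2.522 km
8–10: √((0.000·111.32)² + (0.034·86.08)²) = √(0.00000 + 8.56569) = 2.927 km
6–11: √((0.001·111.32)² + (0.039·86.08)²) = √(0.01239 + 11.27025) = 3.359 km
9–10: √((0.022·111.32)² + (0.027·86.08)²) = √(5.99780 + 5.40172) = 3.376 km
10–11: √((-0.034·111.32)² + (-0.009·86.08)²) = √(14.32532 + 0.60019) = 3.863 km
6–8: √((0.035·111.32)² + (0.014·86.08)²) = √(15.18037 + 1.45231) = 4.078 km
5–9: √((0.013·111.32)² + (-0.045·86.08)²) = √(2.09427 + 15.00478) = 4.135 km
5–10: √((0.035·111.32)² + (-0.018·86.08)²) = √(15.18037 + 2.40076) = 4.193 km
7–11: √((0.039·111.32)² + (0.002·86.08)²) = √(18.84845 + 0.02964) = 4.345 km
8–11: √((-0.034·111.32)² + (0.025·86.08)²) = √(14.32532 + 4.63110) = 4.354 km
5–7: √((-0.038·111.32)² + (-0.029·86.08)²) = √(17.89425 + 6.23161) = 4.912 km
6–7: √((-0.038·111.32)² + (0.037·86.08)²) = √(17.89425 + 10.14397) = 5.295 km
6–10: √((0.035·111.32)² + (0.048·86.08)²) = √(15.18037 + 17.07210) = 5.679 km
5–6: √((0.000·111.32)² + (-0.066·86.08)²) = √(0.00000 + 32.27694) = 5.681 km
7–9: √((0.051·111.32)² + (-0.016·86.08)²) = √(32.23196 + 1.89690) = 5.842 km
5–8: √((0.035·111.32)² + (-0.052·86.08)²) = √(15.18037 + 20.03601) = 5.934 km
7–10: √((0.073·111.32)² + (0.011·86.08)²) = √(66.03773 + 0.89658) = 8.181 km
7–8: √((0.073·111.32)² + (-0.023·86.08)²) = √(66.03773 + 3.91977) = 8.364 km
Closest pair: 9–11 at 2.046 km.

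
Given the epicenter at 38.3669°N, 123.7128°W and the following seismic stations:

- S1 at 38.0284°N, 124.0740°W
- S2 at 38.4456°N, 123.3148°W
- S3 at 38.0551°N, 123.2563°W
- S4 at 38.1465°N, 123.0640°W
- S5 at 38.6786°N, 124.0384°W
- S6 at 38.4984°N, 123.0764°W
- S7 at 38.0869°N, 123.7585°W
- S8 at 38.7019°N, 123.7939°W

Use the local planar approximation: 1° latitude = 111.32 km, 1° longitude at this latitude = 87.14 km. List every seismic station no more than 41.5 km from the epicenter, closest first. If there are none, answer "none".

Distances from 38.3669°N, 123.7128°W:
S1: 49.0978 km
S2: 35.7711 km
S3: 52.7935 km
S4: 61.6306 km
S5: 44.8218 km
S6: 57.3554 km
S7: 31.4230 km
S8: 37.9559 km
Threshold 41.5 km: S7 (31.4230 km), S2 (35.7711 km), S8 (37.9559 km) are within range.

S7, S2, S8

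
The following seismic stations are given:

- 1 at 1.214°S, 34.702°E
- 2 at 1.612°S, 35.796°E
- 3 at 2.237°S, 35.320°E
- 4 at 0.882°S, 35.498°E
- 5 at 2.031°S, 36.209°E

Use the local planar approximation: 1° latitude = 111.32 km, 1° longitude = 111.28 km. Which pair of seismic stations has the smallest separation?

Pairwise distances:
1–2: 129.552 km
1–3: 133.035 km
1–4: 95.980 km
1–5: 190.774 km
2–3: 87.444 km
2–4: 87.769 km
2–5: 65.481 km
3–4: 152.134 km
3–5: 101.551 km
4–5: 150.400 km
Closest pair: 2–5 at 65.481 km.

2 and 5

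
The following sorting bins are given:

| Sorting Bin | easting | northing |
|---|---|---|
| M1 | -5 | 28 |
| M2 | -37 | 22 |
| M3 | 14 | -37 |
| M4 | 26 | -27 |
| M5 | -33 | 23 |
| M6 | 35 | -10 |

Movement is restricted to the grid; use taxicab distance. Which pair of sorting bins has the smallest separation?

Pairwise distances:
M1–M2: 38
M1–M3: 84
M1–M4: 86
M1–M5: 33
M1–M6: 78
M2–M3: 110
M2–M4: 112
M2–M5: 5
M2–M6: 104
M3–M4: 22
M3–M5: 107
M3–M6: 48
M4–M5: 109
M4–M6: 26
M5–M6: 101
Closest pair: M2–M5 at 5.

M2 and M5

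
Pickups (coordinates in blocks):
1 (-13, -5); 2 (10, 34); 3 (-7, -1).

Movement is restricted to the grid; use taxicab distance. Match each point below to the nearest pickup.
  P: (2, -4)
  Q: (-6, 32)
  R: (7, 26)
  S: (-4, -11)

P at (2, -4):
  1: |-15| + |-1| = 15 + 1 = 16 blocks
  2: |8| + |38| = 8 + 38 = 46 blocks
  3: |-9| + |3| = 9 + 3 = 12 blocks
  → nearest: 3 (12 blocks)
Q at (-6, 32):
  1: |-7| + |-37| = 7 + 37 = 44 blocks
  2: |16| + |2| = 16 + 2 = 18 blocks
  3: |-1| + |-33| = 1 + 33 = 34 blocks
  → nearest: 2 (18 blocks)
R at (7, 26):
  1: |-20| + |-31| = 20 + 31 = 51 blocks
  2: |3| + |8| = 3 + 8 = 11 blocks
  3: |-14| + |-27| = 14 + 27 = 41 blocks
  → nearest: 2 (11 blocks)
S at (-4, -11):
  1: |-9| + |6| = 9 + 6 = 15 blocks
  2: |14| + |45| = 14 + 45 = 59 blocks
  3: |-3| + |10| = 3 + 10 = 13 blocks
  → nearest: 3 (13 blocks)

P→3; Q→2; R→2; S→3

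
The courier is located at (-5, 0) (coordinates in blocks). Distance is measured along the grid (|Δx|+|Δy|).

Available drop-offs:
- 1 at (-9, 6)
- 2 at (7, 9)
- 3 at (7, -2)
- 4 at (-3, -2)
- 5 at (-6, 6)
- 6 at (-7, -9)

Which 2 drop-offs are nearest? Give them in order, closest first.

Distances from (-5, 0):
1: |-4| + |6| = 4 + 6 = 10 blocks
2: |12| + |9| = 12 + 9 = 21 blocks
3: |12| + |-2| = 12 + 2 = 14 blocks
4: |2| + |-2| = 2 + 2 = 4 blocks
5: |-1| + |6| = 1 + 6 = 7 blocks
6: |-2| + |-9| = 2 + 9 = 11 blocks
Sorted: 4 (4 blocks) < 5 (7 blocks) < 1 (10 blocks) < 6 (11 blocks) < …

4, 5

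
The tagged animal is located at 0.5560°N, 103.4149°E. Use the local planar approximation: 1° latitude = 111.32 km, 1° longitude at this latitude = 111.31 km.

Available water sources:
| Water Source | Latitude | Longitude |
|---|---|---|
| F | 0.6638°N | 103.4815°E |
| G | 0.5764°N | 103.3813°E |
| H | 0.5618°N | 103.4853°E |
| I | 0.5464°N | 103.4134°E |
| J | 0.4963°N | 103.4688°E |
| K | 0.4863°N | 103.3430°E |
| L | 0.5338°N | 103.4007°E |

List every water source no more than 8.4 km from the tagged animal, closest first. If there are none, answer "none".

Distances from 0.5560°N, 103.4149°E:
F: √((0.1078·111.32)² + (0.0666·111.31)²) = √(144.007104 + 54.956216) = 14.1054 km
G: √((0.0204·111.32)² + (-0.0336·111.31)²) = √(5.157114 + 13.987720) = 4.3755 km
H: √((0.0058·111.32)² + (0.0704·111.31)²) = √(0.416872 + 61.406407) = 7.8628 km
I: √((-0.0096·111.32)² + (-0.0015·111.31)²) = √(1.142060 + 0.027877) = 1.0816 km
J: √((-0.0597·111.32)² + (0.0539·111.31)²) = √(44.166711 + 35.995308) = 8.9533 km
K: √((-0.0697·111.32)² + (-0.0719·111.31)²) = √(60.202143 + 64.051034) = 11.1469 km
L: √((-0.0222·111.32)² + (-0.0142·111.31)²) = √(6.107343 + 2.498303) = 2.9335 km
Threshold 8.4 km: I (1.0816 km), L (2.9335 km), G (4.3755 km), H (7.8628 km) are within range.

I, L, G, H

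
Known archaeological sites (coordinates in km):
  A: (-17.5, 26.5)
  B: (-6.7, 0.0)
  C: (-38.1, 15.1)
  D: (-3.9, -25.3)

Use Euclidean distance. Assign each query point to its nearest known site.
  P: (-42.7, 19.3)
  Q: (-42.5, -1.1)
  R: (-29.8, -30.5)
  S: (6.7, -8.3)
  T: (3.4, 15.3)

P at (-42.7, 19.3):
  A: 26.2 km
  B: 40.8 km
  C: 6.2 km
  D: 59.1 km
  → nearest: C (6.2 km)
Q at (-42.5, -1.1):
  A: 37.2 km
  B: 35.8 km
  C: 16.8 km
  D: 45.6 km
  → nearest: C (16.8 km)
R at (-29.8, -30.5):
  A: 58.3 km
  B: 38.3 km
  C: 46.3 km
  D: 26.4 km
  → nearest: D (26.4 km)
S at (6.7, -8.3):
  A: 42.4 km
  B: 15.8 km
  C: 50.5 km
  D: 20.0 km
  → nearest: B (15.8 km)
T at (3.4, 15.3):
  A: 23.7 km
  B: 18.3 km
  C: 41.5 km
  D: 41.3 km
  → nearest: B (18.3 km)

P→C; Q→C; R→D; S→B; T→B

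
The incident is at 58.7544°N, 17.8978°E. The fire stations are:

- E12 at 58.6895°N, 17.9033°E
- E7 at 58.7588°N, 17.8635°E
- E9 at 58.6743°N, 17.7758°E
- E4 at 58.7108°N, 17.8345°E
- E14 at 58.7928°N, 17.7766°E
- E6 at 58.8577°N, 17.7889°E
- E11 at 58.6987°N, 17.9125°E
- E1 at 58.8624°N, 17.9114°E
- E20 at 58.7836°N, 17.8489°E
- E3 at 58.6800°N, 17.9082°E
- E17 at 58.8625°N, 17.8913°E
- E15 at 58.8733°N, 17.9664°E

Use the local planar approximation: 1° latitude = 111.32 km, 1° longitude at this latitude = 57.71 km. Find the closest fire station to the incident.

E7

Distances from 58.7544°N, 17.8978°E:
E12: 7.2316 km
E7: 2.0392 km
E9: 11.3613 km
E4: 6.0747 km
E14: 8.1973 km
E6: 13.1046 km
E11: 6.2583 km
E1: 12.0482 km
E20: 4.3046 km
E3: 8.3039 km
E17: 12.0395 km
E15: 13.8153 km
Minimum: E7 at 2.0392 km.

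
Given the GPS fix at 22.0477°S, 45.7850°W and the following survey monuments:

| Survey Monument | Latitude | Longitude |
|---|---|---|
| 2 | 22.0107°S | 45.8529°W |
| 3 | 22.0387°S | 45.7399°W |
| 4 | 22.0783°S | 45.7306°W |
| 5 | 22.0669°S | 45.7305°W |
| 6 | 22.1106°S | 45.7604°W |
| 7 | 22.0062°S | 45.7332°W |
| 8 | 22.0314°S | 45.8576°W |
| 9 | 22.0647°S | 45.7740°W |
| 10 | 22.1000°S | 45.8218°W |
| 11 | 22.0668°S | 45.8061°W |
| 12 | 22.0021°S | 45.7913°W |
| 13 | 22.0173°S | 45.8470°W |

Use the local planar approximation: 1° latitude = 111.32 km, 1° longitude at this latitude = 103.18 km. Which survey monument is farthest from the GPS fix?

2

Distances from 22.0477°S, 45.7850°W:
2: √((0.0370·111.32)² + (-0.0679·103.18)²) = √(16.964843 + 49.082943) = 8.1270 km
3: √((0.0090·111.32)² + (0.0451·103.18)²) = √(1.003764 + 21.654299) = 4.7600 km
4: √((-0.0306·111.32)² + (0.0544·103.18)²) = √(11.603506 + 31.505679) = 6.5658 km
5: √((-0.0192·111.32)² + (0.0545·103.18)²) = √(4.568239 + 31.621615) = 6.0158 km
6: √((-0.0629·111.32)² + (0.0246·103.18)²) = √(49.028396 + 6.442601) = 7.4479 km
7: √((0.0415·111.32)² + (0.0518·103.18)²) = √(21.342367 + 28.566075) = 7.0646 km
8: √((0.0163·111.32)² + (-0.0726·103.18)²) = √(3.292468 + 56.113103) = 7.7075 km
9: √((-0.0170·111.32)² + (0.0110·103.18)²) = √(3.581329 + 1.288180) = 2.2067 km
10: √((-0.0523·111.32)² + (-0.0368·103.18)²) = √(33.896103 + 14.417391) = 6.9508 km
11: √((-0.0191·111.32)² + (-0.0211·103.18)²) = √(4.520777 + 4.739756) = 3.0431 km
12: √((0.0456·111.32)² + (-0.0063·103.18)²) = √(25.767725 + 0.422544) = 5.1176 km
13: √((0.0304·111.32)² + (-0.0620·103.18)²) = √(11.452322 + 40.923656) = 7.2371 km
Maximum: 2 at 8.1270 km.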